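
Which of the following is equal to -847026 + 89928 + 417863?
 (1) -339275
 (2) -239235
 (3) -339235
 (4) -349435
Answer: 3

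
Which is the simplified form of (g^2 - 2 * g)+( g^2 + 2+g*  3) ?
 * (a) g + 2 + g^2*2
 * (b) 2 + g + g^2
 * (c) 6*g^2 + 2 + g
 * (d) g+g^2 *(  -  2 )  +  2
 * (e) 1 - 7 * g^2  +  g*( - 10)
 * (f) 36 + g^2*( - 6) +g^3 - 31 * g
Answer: a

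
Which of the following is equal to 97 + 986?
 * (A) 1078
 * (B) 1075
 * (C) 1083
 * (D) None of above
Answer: C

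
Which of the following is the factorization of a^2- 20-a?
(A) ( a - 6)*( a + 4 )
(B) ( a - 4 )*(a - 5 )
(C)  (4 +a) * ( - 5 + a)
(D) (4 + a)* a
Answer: C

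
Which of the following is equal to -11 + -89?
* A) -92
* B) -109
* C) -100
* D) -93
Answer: C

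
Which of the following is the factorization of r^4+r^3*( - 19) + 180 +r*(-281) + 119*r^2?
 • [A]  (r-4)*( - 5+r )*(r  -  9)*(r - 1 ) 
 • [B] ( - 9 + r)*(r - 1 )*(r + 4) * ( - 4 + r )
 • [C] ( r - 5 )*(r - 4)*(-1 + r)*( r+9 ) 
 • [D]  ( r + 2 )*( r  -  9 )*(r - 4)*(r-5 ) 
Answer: A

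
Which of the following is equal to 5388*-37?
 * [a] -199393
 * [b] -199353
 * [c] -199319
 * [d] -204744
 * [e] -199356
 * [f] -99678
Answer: e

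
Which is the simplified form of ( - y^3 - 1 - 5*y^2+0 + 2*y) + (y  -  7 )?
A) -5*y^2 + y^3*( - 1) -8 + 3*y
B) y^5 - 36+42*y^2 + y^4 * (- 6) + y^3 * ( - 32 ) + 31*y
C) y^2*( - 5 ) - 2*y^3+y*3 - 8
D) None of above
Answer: A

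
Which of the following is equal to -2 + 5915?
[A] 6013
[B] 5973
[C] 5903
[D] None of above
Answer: D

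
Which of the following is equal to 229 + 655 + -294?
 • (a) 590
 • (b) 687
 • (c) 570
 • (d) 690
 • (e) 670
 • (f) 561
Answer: a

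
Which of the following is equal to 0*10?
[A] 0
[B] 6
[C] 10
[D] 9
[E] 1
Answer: A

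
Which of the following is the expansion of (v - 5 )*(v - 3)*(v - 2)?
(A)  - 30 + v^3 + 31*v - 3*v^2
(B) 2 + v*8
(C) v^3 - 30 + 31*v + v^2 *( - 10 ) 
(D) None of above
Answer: C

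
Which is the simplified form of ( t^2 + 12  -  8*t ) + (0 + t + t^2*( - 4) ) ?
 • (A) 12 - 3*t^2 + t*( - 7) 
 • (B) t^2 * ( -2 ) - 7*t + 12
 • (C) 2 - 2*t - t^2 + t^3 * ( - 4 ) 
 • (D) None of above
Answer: A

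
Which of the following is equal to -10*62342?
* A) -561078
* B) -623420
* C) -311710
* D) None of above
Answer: B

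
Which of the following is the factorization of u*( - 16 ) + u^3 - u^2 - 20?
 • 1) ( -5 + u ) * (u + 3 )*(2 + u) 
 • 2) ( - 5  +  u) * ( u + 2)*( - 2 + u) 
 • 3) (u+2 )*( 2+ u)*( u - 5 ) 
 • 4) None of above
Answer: 3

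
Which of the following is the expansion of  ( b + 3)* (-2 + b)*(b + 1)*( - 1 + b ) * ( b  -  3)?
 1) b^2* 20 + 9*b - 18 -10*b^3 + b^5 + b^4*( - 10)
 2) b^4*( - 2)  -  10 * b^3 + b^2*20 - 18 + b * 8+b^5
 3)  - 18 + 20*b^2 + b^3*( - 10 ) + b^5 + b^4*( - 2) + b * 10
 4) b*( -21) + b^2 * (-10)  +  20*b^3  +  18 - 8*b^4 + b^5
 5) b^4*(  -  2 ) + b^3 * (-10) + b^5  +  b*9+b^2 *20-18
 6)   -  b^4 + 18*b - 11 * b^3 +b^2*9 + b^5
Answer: 5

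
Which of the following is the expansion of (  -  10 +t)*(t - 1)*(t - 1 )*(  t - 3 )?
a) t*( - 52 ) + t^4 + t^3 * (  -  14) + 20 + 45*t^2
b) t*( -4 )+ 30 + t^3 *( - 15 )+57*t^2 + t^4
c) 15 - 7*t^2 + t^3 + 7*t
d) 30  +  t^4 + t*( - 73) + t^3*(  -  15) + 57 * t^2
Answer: d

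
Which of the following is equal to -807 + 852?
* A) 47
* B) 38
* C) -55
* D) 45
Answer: D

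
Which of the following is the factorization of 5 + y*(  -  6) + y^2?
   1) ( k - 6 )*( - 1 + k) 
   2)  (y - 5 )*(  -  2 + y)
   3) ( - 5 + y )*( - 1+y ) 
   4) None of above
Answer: 3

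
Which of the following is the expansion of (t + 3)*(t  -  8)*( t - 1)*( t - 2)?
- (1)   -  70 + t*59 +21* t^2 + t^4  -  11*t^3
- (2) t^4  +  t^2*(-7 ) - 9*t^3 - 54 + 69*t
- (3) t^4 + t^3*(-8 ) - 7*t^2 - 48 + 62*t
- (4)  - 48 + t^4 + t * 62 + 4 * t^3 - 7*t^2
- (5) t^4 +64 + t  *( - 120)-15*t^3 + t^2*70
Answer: 3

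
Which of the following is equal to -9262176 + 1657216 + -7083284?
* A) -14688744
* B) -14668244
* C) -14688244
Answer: C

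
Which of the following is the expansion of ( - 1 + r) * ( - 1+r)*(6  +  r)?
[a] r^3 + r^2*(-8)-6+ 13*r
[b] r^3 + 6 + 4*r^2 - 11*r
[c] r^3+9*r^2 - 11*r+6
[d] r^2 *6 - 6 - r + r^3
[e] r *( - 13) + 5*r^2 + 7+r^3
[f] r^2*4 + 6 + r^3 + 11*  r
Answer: b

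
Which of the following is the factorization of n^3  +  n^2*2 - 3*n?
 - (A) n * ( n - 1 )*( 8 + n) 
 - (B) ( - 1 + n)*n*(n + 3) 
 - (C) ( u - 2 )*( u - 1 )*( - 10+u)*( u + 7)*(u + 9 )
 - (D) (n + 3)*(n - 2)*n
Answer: B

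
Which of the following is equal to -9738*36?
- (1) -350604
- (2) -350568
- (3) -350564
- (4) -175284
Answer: 2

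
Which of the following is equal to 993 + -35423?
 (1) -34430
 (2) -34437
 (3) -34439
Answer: 1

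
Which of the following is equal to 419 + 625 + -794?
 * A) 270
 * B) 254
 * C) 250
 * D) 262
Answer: C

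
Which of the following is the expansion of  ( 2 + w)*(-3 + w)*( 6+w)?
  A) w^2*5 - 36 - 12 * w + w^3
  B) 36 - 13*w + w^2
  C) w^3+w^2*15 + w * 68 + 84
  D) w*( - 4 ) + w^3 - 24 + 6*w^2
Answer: A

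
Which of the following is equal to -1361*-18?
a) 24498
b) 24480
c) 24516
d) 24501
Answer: a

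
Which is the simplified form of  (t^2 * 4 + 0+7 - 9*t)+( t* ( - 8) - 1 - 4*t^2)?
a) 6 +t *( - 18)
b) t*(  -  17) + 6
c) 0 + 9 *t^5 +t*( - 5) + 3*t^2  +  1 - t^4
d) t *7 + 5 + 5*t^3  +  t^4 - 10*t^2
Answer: b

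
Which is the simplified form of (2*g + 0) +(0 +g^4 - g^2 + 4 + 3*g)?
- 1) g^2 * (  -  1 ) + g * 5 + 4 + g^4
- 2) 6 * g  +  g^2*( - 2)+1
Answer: 1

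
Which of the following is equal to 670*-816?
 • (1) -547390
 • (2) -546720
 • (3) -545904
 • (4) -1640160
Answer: 2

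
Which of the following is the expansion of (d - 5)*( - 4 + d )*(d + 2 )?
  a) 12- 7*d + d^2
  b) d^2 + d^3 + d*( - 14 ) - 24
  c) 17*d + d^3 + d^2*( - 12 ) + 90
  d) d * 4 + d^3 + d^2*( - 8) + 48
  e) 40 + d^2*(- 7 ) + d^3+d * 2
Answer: e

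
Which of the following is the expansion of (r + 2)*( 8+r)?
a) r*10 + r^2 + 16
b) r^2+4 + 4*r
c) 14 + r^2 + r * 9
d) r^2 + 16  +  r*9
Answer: a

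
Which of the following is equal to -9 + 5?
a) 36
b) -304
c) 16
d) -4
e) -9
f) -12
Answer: d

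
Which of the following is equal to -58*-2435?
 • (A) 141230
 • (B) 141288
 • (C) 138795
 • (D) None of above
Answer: A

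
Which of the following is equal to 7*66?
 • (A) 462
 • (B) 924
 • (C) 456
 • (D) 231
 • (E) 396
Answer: A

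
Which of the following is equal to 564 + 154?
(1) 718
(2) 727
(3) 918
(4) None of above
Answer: 1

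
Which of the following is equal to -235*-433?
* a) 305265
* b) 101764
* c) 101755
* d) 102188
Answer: c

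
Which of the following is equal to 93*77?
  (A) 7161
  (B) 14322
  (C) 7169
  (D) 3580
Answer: A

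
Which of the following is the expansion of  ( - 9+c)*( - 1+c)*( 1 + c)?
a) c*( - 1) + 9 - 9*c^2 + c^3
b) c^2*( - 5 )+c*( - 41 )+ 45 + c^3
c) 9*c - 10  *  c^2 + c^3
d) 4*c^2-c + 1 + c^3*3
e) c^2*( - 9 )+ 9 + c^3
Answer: a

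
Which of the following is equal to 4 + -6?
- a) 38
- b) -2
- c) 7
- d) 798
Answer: b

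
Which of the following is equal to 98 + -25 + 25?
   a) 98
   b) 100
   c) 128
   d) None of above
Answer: a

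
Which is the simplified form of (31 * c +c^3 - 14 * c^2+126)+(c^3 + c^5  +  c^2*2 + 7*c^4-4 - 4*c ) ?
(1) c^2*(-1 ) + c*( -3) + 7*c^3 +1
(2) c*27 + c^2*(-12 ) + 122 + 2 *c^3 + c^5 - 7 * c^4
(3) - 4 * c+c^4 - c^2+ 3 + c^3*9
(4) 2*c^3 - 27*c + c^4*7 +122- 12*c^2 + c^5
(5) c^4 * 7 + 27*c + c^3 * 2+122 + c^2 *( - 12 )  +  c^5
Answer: 5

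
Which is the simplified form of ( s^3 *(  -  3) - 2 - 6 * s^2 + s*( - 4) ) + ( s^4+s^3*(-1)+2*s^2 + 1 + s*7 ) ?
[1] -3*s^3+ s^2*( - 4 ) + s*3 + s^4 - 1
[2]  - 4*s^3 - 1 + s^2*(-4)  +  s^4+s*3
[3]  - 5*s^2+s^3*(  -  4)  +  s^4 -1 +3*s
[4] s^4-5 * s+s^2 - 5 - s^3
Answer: 2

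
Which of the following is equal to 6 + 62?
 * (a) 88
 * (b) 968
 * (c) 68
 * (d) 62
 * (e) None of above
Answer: c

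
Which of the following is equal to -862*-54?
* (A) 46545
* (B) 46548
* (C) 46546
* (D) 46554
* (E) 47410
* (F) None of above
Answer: B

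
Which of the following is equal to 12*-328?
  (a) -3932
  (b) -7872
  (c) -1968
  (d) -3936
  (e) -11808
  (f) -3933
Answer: d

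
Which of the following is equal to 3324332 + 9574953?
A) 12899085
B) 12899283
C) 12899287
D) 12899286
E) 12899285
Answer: E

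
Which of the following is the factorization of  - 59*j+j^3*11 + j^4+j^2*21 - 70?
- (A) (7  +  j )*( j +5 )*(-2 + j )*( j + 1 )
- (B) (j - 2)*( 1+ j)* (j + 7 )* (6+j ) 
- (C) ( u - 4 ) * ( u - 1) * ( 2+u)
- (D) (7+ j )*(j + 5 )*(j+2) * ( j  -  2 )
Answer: A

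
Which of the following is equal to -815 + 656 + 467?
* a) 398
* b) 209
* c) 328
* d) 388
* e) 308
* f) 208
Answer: e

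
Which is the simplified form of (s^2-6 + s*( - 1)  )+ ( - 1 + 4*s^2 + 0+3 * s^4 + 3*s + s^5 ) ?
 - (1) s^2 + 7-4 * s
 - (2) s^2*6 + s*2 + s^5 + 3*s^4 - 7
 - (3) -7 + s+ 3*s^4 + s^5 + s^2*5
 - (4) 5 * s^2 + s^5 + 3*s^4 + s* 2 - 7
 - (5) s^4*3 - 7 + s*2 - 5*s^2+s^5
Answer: 4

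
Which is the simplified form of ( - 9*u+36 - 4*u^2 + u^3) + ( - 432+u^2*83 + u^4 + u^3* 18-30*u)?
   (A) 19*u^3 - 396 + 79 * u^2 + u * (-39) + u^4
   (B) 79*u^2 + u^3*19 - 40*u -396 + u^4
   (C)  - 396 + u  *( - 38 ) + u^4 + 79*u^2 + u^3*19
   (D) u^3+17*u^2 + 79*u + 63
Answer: A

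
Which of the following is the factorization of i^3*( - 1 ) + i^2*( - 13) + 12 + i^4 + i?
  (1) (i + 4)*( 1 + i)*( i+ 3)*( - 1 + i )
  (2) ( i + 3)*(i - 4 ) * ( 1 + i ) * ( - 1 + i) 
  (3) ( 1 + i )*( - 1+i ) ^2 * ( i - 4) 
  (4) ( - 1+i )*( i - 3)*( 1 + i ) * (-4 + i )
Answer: 2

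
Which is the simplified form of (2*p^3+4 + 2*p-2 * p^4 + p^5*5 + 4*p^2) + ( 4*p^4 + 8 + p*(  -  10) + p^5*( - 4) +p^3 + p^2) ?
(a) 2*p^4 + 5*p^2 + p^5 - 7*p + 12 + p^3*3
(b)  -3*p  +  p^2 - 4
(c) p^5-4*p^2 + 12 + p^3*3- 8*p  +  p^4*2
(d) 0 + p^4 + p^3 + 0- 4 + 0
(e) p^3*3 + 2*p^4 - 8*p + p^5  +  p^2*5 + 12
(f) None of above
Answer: e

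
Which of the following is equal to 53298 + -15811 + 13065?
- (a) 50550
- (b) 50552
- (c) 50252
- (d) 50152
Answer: b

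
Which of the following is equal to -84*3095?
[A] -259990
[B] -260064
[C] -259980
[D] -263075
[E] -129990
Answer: C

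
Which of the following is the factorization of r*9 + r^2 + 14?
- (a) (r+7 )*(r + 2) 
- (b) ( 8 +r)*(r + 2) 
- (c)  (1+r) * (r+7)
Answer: a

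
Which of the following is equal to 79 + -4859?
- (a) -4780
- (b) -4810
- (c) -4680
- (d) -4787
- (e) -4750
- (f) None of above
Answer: a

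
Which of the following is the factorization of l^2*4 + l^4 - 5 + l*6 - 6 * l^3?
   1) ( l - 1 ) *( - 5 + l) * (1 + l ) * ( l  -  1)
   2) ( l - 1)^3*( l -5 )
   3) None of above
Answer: 1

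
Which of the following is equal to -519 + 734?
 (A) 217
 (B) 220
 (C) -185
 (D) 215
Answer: D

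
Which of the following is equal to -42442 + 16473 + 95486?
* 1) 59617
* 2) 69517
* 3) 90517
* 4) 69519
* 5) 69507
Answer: 2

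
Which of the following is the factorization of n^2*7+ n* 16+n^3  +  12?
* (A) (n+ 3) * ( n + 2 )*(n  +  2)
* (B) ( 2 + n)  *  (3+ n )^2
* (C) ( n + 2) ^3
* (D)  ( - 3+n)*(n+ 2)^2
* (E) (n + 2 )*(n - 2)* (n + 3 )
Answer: A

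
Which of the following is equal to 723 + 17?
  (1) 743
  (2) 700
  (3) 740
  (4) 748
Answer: 3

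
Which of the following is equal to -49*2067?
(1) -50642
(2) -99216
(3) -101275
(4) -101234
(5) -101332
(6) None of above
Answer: 6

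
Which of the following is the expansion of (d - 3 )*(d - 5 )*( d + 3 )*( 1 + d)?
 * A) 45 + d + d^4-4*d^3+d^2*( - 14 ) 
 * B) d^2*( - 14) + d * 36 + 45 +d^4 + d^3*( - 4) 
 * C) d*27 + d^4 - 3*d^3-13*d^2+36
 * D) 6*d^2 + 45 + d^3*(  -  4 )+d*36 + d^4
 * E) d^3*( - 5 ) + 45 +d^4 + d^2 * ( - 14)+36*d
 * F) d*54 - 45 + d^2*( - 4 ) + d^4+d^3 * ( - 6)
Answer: B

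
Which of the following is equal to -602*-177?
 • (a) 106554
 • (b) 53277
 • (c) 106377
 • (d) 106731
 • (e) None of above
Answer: a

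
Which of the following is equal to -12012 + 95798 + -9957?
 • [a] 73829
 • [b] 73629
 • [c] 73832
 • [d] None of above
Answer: a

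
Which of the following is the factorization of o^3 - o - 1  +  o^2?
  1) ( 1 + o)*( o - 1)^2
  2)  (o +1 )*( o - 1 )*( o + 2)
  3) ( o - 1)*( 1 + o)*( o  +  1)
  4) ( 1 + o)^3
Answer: 3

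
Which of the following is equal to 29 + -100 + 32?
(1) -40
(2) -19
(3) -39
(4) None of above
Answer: 3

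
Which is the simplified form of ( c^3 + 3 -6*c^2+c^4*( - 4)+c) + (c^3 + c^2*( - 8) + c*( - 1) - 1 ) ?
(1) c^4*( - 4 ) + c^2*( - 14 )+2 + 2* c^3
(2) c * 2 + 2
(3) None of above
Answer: 1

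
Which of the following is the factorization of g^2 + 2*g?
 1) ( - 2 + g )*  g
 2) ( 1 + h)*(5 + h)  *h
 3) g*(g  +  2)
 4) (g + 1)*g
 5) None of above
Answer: 3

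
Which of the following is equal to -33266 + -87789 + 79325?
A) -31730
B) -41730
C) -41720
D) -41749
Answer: B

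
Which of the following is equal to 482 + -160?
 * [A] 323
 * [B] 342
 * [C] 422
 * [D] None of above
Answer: D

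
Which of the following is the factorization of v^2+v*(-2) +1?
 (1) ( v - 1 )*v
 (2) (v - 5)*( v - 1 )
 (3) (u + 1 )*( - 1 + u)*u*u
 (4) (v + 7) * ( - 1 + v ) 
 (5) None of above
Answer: 5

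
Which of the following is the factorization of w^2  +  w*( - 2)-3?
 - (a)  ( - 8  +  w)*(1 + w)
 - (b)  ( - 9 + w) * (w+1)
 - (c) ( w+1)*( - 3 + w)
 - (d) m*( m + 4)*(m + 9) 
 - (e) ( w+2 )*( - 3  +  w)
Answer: c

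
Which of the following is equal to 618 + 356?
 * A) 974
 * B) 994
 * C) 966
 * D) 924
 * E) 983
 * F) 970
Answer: A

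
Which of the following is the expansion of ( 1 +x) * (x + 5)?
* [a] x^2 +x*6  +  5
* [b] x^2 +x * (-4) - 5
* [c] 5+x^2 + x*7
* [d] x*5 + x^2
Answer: a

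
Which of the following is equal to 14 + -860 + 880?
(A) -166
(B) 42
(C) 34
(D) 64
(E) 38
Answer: C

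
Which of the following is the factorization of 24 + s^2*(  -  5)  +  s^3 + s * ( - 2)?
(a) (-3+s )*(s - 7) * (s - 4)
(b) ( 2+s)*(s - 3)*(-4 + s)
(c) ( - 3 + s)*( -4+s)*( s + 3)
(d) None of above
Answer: b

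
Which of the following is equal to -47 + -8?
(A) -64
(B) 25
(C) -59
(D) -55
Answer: D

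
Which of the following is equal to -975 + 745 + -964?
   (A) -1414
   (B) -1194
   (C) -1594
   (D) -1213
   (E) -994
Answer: B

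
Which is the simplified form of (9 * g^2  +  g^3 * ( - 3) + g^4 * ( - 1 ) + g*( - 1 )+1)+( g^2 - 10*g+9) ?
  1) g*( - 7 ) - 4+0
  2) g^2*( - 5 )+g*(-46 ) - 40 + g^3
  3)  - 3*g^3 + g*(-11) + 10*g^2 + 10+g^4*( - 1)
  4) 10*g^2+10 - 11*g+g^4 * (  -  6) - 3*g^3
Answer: 3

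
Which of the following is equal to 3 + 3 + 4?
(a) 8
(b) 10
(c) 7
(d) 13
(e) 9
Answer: b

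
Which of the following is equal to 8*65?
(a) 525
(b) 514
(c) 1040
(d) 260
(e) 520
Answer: e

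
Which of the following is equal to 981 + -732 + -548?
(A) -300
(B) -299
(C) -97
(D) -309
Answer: B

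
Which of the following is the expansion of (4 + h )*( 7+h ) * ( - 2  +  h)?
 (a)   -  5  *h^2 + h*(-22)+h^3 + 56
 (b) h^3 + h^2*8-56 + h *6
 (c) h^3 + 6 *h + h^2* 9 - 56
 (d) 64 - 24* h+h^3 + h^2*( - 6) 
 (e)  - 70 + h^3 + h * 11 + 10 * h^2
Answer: c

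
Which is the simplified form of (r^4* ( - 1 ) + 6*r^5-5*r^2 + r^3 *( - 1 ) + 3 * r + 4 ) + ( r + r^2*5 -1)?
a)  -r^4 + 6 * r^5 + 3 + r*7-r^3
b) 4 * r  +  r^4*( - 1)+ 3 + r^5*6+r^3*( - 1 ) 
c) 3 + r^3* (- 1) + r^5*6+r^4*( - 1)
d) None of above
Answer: b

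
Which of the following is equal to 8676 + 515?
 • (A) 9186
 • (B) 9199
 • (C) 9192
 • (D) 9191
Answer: D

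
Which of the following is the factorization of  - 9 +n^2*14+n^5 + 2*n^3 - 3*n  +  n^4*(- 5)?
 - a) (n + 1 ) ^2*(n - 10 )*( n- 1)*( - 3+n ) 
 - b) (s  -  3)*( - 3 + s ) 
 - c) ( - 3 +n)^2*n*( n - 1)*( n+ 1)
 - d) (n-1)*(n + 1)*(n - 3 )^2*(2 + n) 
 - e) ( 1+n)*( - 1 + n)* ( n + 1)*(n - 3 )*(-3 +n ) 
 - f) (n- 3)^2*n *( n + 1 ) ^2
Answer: e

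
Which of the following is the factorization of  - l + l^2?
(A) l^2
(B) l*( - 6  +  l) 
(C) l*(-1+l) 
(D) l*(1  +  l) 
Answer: C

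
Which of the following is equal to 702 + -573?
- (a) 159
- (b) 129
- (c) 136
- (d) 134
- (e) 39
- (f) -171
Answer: b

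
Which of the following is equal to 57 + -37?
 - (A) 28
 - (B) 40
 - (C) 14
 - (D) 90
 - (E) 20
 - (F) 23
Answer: E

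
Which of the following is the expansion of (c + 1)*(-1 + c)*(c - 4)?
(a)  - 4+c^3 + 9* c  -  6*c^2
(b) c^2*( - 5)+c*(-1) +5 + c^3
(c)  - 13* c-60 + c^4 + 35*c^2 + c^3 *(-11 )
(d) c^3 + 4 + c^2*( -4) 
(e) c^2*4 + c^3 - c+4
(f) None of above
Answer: f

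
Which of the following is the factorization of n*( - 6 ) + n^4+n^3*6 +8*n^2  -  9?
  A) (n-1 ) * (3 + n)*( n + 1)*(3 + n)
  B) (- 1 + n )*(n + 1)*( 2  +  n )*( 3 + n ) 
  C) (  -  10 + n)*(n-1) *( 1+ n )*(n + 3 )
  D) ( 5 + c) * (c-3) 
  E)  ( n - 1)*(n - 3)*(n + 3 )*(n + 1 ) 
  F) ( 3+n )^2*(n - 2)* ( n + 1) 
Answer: A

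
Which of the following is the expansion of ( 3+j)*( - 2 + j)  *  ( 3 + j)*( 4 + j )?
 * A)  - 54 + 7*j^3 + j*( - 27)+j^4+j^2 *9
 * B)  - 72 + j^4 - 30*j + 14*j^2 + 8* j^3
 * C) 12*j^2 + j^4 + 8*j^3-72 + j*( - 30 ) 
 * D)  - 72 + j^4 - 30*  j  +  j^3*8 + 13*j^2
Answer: D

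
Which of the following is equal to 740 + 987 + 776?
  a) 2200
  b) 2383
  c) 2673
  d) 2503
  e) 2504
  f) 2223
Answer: d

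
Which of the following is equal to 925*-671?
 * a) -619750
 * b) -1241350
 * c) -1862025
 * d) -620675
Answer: d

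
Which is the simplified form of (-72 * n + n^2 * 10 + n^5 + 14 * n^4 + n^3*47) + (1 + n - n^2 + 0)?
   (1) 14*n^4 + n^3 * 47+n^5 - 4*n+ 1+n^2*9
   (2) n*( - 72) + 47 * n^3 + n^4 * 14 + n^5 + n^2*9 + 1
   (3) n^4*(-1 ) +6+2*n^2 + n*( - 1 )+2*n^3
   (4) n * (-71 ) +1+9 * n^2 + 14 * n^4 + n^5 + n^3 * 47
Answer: 4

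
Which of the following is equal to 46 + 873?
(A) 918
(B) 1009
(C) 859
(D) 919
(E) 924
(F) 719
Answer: D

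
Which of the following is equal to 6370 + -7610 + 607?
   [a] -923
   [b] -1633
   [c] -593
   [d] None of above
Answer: d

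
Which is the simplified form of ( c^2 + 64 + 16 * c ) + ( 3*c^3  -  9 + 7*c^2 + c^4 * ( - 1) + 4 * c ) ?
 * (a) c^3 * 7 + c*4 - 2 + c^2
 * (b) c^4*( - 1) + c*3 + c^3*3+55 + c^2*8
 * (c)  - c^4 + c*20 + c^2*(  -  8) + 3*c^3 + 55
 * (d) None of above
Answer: d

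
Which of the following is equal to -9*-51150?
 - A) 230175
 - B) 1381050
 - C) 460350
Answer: C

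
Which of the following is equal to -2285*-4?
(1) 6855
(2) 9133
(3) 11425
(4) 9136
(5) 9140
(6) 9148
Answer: 5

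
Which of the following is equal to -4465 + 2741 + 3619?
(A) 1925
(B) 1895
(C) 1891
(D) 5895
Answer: B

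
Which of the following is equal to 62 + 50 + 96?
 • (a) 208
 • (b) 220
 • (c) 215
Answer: a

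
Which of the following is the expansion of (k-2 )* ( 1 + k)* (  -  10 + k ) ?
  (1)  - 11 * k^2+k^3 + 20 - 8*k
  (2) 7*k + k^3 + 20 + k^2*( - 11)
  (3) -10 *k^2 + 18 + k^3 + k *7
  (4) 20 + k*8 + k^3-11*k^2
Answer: 4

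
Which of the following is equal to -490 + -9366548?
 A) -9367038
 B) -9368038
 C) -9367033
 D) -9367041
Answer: A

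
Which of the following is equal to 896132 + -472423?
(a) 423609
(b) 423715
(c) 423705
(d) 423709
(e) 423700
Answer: d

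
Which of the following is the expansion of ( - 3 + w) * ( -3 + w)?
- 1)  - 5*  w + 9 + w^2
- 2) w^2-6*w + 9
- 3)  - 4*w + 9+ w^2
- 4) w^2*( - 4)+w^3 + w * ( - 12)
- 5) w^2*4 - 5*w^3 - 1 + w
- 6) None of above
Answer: 2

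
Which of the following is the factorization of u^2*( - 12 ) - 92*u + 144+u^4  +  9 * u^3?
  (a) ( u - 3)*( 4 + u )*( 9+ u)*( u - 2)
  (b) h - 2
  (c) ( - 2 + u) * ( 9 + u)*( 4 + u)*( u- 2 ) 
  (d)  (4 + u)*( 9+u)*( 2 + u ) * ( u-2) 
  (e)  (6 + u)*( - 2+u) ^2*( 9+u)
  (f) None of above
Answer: c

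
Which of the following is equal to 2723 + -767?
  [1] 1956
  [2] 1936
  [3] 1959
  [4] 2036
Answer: 1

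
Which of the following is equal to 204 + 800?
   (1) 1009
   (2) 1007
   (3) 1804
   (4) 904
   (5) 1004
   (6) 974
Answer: 5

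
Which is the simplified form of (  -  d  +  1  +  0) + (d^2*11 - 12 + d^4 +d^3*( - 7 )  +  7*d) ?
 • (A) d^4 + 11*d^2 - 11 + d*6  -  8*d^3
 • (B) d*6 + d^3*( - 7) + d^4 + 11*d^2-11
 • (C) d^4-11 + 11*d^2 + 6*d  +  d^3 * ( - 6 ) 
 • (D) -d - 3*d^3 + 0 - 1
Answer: B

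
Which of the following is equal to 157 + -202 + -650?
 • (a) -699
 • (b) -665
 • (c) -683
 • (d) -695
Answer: d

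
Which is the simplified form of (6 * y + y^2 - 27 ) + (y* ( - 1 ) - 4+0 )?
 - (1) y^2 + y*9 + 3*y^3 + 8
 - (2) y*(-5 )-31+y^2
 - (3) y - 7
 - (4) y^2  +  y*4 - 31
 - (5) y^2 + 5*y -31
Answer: 5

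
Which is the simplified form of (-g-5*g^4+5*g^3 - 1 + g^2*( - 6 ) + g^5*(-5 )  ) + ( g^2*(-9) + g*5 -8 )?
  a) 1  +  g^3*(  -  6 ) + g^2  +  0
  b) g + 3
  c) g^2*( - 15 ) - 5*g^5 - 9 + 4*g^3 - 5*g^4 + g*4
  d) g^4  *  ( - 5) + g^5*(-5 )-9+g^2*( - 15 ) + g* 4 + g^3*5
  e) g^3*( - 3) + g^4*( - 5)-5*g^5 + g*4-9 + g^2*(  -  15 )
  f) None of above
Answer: d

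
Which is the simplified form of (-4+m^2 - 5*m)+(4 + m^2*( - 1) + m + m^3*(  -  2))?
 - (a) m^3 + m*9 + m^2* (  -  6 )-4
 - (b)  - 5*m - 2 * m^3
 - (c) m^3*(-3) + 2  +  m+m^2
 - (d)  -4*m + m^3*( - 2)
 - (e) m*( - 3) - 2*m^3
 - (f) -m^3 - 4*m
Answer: d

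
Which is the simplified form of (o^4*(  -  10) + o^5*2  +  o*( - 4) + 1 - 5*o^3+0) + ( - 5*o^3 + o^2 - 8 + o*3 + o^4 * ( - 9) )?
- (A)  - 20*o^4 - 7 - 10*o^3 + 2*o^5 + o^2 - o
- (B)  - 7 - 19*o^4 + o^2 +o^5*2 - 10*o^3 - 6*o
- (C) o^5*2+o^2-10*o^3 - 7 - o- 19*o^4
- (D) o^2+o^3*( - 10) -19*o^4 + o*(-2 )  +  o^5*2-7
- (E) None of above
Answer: C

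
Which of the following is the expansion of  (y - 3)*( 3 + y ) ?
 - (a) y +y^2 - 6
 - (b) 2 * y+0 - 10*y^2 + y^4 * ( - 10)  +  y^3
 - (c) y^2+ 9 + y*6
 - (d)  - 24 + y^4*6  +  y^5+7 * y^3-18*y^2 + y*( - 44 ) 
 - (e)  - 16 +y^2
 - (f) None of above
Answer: f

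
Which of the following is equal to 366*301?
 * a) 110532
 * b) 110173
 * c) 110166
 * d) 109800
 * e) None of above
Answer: c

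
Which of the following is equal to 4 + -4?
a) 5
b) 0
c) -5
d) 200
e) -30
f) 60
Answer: b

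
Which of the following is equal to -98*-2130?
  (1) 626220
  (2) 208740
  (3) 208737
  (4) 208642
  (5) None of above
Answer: 2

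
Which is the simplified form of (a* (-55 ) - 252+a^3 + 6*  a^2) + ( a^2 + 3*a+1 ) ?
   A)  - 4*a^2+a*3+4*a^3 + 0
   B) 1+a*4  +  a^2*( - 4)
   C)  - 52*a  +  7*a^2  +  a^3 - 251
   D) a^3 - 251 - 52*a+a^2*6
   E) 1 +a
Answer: C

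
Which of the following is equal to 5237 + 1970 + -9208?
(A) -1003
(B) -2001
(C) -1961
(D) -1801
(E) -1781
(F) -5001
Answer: B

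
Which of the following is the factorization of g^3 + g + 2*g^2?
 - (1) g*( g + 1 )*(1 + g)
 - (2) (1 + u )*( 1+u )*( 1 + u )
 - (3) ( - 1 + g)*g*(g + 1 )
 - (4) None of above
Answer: 1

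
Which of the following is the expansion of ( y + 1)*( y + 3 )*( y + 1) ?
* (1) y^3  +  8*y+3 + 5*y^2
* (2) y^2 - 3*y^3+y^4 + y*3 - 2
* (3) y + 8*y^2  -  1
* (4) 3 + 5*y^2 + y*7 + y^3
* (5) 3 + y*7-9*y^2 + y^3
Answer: 4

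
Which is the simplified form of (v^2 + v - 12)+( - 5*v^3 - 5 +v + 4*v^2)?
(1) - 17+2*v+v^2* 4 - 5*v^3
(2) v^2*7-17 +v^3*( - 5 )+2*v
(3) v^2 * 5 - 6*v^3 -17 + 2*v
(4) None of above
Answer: 4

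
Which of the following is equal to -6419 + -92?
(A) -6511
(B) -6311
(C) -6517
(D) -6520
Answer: A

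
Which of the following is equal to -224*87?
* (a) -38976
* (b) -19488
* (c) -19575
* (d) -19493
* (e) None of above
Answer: b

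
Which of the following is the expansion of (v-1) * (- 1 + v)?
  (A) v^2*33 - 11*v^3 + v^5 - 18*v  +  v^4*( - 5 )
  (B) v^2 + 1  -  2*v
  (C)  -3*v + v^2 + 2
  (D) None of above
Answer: B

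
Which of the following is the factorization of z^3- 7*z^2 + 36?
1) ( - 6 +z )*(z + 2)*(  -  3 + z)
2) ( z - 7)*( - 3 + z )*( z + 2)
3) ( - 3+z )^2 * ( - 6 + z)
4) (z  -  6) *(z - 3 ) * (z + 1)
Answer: 1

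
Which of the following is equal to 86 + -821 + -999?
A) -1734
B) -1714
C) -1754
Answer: A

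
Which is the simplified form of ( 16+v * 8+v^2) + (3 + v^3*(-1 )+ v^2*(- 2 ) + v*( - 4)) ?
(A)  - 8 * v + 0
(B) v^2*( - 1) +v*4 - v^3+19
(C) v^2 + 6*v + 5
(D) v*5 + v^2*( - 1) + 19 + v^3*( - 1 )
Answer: B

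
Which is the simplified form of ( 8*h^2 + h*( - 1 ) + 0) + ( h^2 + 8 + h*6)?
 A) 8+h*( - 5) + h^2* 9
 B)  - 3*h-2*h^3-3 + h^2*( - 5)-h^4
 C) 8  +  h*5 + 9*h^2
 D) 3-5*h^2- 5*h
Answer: C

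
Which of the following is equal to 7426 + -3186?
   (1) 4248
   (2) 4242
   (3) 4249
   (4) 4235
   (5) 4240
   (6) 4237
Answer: 5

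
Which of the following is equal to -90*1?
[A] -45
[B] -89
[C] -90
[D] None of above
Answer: C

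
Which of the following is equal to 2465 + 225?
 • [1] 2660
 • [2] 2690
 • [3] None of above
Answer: 2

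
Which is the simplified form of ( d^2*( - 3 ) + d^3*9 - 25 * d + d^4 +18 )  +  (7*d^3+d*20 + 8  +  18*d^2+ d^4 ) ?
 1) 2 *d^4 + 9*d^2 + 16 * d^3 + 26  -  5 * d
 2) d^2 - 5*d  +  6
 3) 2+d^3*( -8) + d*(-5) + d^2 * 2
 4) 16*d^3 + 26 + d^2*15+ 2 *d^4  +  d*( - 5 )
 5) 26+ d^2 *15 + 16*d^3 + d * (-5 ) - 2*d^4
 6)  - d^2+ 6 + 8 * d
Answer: 4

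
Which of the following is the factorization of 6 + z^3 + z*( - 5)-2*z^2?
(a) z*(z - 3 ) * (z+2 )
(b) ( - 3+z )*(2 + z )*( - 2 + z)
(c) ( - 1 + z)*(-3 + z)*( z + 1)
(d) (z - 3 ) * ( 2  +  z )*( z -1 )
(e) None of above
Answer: d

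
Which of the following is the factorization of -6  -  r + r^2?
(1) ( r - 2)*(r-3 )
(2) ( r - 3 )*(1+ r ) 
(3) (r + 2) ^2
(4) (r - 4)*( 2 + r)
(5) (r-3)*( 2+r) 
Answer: 5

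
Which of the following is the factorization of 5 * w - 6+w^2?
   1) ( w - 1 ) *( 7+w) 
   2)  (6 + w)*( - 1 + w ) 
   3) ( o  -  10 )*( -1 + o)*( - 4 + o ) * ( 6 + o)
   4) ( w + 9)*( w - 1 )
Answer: 2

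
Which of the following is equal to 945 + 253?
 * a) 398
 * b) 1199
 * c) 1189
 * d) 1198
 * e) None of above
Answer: d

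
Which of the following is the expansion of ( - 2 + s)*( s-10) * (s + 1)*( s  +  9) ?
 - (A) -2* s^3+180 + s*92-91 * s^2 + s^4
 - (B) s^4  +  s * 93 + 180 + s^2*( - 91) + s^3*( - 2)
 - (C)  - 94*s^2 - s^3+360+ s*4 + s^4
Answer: A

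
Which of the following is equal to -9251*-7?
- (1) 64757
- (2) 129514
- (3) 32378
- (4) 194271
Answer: 1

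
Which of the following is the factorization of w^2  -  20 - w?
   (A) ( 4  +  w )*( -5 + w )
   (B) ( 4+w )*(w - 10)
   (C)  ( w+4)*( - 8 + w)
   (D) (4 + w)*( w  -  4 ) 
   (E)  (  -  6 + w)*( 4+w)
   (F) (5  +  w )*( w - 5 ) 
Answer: A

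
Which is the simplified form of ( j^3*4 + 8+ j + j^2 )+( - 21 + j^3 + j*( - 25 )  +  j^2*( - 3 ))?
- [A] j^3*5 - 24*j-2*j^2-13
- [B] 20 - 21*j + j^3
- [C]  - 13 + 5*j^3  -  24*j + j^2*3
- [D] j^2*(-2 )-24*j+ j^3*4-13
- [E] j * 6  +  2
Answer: A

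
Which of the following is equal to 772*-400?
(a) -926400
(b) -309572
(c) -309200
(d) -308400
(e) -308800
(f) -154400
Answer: e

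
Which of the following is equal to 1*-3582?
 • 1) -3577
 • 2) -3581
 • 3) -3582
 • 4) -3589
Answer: 3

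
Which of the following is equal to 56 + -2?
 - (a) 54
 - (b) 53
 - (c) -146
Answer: a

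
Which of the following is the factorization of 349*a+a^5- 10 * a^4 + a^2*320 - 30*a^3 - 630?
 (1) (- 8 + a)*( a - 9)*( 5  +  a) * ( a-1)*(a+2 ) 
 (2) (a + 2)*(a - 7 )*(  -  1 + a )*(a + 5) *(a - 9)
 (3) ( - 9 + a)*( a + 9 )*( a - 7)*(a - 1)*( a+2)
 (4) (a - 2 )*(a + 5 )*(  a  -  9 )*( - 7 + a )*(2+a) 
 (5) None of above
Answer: 2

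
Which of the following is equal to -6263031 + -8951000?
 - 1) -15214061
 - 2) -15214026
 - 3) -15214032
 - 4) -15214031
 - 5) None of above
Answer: 4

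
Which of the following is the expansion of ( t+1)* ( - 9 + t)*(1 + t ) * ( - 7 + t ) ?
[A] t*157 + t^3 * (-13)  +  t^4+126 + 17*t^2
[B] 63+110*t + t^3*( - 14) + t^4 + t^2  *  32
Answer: B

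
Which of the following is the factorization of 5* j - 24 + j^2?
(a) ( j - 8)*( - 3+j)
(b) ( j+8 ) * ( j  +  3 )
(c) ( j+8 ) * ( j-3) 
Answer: c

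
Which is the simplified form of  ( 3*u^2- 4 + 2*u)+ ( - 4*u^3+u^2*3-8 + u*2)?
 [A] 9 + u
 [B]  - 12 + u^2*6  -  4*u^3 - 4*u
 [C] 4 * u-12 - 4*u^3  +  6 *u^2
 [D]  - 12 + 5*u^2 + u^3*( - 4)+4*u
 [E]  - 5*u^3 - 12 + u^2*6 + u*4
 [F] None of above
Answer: C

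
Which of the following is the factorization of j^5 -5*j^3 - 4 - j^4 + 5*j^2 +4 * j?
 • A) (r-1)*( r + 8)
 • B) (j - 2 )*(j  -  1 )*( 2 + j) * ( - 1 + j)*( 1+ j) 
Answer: B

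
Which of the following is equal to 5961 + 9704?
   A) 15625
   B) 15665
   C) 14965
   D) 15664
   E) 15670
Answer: B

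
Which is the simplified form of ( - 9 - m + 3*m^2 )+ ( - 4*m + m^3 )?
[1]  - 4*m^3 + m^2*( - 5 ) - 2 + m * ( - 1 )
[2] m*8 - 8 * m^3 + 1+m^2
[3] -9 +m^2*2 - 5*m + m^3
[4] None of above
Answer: 4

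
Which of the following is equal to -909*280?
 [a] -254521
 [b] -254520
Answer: b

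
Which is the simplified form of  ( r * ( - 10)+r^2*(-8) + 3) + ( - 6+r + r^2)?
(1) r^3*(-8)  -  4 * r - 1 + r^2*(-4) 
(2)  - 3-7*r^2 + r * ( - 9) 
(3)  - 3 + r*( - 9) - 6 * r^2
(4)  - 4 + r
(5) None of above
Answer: 2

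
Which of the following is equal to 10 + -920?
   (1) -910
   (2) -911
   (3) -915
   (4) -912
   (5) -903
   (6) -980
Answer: 1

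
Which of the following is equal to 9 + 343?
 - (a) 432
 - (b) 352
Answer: b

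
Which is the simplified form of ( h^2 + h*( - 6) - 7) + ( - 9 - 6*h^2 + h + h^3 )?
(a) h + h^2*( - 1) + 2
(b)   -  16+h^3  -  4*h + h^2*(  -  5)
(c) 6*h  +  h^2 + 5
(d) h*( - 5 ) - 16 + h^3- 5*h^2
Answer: d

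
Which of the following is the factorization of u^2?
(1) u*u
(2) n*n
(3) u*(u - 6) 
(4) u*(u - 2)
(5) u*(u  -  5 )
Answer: 1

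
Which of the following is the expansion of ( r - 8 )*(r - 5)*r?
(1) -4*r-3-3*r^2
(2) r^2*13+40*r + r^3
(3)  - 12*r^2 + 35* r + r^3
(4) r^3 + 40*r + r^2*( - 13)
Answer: 4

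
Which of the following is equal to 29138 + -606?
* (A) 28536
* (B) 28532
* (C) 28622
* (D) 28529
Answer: B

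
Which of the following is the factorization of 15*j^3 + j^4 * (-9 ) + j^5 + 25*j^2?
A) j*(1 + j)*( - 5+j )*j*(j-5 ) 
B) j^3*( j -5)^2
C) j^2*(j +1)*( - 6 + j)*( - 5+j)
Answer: A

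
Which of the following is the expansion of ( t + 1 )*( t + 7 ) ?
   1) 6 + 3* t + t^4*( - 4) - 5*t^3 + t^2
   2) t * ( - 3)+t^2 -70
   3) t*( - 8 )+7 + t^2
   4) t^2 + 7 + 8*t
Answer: 4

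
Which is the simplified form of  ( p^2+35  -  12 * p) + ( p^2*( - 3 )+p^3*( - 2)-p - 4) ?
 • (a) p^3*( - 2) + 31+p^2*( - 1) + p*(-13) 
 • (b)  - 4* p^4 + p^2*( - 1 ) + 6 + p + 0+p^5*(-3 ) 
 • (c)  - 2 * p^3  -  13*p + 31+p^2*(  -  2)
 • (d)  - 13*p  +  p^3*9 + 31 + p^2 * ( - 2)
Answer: c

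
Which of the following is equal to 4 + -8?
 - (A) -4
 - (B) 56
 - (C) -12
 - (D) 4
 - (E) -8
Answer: A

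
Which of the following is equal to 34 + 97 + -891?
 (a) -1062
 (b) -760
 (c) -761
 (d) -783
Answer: b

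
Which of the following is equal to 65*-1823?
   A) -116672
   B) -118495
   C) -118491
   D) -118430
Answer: B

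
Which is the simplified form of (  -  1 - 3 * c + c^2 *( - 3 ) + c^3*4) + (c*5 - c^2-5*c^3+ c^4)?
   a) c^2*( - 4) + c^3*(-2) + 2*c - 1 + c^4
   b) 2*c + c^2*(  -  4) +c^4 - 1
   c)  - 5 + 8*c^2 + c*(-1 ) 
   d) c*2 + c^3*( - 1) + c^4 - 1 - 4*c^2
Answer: d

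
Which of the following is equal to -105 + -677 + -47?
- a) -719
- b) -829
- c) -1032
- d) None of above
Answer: b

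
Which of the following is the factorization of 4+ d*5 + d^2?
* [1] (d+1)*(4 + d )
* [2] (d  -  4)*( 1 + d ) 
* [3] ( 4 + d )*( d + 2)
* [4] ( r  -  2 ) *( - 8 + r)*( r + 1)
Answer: 1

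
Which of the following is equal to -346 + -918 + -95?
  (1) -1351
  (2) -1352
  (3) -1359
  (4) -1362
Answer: 3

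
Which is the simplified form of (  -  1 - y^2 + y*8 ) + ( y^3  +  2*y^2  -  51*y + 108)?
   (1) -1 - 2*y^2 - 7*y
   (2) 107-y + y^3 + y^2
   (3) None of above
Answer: 3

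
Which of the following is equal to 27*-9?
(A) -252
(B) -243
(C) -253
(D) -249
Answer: B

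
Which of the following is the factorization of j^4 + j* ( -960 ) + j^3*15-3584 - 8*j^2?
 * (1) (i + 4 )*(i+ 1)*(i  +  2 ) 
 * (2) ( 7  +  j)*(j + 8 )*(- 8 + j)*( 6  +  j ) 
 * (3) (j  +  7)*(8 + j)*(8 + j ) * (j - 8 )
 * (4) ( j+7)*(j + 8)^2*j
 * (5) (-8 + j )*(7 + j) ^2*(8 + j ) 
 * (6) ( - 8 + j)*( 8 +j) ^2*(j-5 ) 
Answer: 3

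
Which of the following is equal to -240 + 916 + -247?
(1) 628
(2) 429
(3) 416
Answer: 2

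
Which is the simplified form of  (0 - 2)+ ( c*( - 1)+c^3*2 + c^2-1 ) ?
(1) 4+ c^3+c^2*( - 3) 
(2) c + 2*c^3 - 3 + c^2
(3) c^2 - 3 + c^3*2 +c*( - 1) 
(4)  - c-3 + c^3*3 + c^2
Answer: 3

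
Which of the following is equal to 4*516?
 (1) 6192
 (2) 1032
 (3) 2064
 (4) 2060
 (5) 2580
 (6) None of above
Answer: 3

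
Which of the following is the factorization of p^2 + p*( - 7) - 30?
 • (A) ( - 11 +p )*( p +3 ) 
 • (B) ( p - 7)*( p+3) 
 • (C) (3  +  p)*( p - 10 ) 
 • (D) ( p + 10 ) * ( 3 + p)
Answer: C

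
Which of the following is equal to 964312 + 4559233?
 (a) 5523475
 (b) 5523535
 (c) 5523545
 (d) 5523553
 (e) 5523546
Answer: c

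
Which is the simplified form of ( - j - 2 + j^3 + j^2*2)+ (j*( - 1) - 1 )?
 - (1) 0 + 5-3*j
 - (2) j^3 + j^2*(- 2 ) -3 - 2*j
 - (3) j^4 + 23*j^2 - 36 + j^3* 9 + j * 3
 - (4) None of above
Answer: 4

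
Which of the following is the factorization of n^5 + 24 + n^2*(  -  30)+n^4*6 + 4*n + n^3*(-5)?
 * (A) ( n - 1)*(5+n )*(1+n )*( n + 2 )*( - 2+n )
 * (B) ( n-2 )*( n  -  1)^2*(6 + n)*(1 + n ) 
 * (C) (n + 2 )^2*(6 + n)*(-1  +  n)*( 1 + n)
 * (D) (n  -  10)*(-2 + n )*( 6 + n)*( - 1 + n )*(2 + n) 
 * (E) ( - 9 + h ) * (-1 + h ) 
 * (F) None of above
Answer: F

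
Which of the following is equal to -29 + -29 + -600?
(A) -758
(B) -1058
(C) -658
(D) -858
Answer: C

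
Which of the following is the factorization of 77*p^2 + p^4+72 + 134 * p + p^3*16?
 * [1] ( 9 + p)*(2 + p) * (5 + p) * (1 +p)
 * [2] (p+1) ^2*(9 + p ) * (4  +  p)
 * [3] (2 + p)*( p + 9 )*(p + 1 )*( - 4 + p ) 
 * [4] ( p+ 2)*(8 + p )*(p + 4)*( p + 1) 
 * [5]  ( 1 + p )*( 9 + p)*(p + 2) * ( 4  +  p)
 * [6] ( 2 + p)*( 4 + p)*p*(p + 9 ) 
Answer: 5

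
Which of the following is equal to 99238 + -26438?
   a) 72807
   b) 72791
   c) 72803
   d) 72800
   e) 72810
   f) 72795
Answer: d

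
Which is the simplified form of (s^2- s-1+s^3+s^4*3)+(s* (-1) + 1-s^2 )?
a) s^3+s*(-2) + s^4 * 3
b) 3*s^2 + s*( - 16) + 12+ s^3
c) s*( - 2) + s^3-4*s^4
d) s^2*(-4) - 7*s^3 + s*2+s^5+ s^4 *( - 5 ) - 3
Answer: a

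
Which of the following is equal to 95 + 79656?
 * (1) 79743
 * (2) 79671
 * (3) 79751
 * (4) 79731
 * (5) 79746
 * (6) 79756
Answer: 3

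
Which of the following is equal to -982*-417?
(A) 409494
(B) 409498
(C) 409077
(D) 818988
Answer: A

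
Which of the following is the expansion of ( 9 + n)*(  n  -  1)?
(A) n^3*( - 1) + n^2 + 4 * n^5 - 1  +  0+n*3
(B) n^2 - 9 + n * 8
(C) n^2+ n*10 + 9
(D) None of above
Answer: B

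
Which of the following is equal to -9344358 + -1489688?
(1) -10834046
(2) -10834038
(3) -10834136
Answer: 1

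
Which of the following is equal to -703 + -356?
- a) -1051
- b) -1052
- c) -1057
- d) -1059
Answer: d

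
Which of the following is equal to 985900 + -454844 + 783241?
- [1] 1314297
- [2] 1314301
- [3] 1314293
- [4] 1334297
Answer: 1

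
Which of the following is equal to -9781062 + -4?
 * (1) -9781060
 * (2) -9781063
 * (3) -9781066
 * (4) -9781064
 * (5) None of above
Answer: 3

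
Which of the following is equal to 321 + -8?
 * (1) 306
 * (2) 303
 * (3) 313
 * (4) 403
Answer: 3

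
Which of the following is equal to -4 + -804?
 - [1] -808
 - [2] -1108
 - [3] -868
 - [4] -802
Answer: 1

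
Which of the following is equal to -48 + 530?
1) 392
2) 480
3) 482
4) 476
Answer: 3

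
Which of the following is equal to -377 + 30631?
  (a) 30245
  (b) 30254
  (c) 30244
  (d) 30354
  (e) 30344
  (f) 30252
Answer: b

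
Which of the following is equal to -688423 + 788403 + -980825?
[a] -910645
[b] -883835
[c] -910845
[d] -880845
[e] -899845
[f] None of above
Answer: d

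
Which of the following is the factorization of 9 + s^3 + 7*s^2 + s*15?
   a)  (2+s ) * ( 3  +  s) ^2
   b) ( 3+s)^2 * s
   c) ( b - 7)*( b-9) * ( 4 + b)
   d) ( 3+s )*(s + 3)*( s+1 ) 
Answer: d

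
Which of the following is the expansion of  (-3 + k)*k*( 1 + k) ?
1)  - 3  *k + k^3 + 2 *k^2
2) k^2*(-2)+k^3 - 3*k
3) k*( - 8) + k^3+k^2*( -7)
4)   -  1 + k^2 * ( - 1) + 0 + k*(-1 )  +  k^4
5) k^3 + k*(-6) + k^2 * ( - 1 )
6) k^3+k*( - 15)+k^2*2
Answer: 2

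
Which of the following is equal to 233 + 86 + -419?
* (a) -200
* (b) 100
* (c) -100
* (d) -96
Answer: c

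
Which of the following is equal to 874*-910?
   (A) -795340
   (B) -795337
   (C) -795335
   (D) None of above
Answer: A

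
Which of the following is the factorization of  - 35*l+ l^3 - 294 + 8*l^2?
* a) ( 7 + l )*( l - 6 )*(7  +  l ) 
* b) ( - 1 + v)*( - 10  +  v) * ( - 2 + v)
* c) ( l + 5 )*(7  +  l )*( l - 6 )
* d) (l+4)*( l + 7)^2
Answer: a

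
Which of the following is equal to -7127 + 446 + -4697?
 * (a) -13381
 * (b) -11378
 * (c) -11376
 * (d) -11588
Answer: b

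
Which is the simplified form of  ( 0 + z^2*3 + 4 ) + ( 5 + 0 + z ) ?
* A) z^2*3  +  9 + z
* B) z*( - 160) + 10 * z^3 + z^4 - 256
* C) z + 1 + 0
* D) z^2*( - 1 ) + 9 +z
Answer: A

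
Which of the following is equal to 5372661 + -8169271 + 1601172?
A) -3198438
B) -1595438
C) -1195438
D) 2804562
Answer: C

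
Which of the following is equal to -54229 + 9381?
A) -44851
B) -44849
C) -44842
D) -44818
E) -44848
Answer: E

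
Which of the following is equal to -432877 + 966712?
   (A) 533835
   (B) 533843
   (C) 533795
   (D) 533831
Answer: A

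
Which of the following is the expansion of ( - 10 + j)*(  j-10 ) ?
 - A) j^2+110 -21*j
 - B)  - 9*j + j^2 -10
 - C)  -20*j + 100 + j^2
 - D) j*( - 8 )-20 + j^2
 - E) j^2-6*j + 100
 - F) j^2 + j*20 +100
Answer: C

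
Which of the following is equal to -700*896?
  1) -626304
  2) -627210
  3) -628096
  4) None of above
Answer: 4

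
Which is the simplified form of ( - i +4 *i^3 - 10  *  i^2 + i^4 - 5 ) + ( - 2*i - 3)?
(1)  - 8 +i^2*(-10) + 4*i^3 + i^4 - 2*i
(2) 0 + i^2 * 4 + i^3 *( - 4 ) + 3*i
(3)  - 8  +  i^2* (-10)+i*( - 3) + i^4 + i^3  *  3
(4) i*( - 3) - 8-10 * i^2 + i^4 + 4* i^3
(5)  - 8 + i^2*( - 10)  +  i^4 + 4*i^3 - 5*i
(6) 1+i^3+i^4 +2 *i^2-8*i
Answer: 4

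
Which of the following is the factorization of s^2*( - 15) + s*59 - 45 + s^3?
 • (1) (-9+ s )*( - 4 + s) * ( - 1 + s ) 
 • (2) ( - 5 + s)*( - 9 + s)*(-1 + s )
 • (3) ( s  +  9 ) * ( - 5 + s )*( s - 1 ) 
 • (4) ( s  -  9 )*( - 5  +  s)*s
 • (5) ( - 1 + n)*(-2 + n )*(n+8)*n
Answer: 2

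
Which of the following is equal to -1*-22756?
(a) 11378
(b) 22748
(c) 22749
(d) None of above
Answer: d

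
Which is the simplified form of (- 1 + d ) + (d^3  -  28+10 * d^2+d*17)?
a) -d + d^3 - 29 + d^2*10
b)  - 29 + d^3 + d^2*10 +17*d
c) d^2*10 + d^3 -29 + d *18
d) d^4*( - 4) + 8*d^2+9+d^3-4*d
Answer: c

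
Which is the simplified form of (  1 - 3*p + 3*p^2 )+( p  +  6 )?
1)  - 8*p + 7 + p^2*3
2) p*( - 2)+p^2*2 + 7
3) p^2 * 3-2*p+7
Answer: 3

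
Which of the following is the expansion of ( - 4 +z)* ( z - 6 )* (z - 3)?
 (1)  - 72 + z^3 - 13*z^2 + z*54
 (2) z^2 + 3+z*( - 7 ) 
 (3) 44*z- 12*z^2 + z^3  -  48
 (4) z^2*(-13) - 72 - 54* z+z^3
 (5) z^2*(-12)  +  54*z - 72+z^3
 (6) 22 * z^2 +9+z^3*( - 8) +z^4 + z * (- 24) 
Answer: 1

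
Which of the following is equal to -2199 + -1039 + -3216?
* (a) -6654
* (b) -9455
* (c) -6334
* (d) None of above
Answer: d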